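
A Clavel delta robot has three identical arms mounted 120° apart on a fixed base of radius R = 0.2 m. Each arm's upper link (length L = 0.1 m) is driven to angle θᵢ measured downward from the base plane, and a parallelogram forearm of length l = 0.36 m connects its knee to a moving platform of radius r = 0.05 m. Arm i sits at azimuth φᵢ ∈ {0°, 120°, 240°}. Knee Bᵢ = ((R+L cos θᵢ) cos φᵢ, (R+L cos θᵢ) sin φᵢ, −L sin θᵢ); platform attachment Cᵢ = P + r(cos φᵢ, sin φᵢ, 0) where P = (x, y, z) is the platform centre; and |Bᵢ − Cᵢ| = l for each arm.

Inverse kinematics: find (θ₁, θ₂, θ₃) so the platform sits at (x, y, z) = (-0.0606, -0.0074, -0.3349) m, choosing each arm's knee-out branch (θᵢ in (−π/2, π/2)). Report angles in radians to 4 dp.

θ₁ = 1.0475, θ₂ = 0.5232, θ₃ = 0.4363

rotate P by −φ1: (-0.0606, -0.0074, -0.3349)
  e−x'=0.2106;  (l²−L²−(e−x')²−y'²−z²)/2L = -0.1848
  γ=atan2(-0.3349,0.2106)=-1.0094;  ψ=arccos(-0.4672)=2.0569;  θ1=γ+ψ≈1.0475
φ2=120.0° → target in arm frame (0.0239, 0.0562)
  A cos θ + B sin θ = C:  0.1261·cos θ + -0.3349·sin θ = -0.0581
  √(A²+B²)=0.3579;  θ2 = -1.2107+1.7338 ≈ 0.5232
rotate P by −φ3: (0.0367, -0.0488, -0.3349)
  A cos θ + B sin θ = C:  0.1133·cos θ + -0.3349·sin θ = -0.0389
  √(A²+B²)=0.3535;  θ3 = -1.2446+1.6809 ≈ 0.4363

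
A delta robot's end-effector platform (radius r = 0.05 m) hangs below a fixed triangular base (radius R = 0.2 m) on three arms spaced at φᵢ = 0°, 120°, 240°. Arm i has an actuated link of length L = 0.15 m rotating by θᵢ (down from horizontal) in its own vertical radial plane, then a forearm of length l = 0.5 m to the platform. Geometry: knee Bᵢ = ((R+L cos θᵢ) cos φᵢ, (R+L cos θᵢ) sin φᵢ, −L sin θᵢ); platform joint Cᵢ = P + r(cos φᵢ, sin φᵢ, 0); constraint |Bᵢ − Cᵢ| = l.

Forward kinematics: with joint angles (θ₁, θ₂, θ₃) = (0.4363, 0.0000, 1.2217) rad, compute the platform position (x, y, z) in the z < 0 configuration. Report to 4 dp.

(0.0402, 0.1869, -0.4566)

O1 = (0.2859·cos0.0°, 0.2859·sin0.0°, -0.0634) = (0.2859, 0.0000, -0.0634)
O2 = (0.3000·cos120.0°, 0.3000·sin120.0°, 0.0000) = (-0.1500, 0.2598, 0.0000)
arm 3 at φ=240.0°: ρ3 = 0.2013;  O3 = (-0.1007, -0.1743, -0.1410)
subtract pairs → two planes through P
linear system: -0.8719x+0.5196y = 0.0042−0.1268z; -0.7732x+-0.3487y = -0.0254−-0.1551z
Cramer: x(z) = 0.0166-0.0516z;  y(z) = 0.0360-0.3305z
into |P−O₁|² = l²: 1.1119z² + 0.1308z + -0.1721 = 0;  Δ = 0.7827;  z = -0.4566 or 0.3390 → z<0 root = -0.4566
x = 0.0402, y = 0.1869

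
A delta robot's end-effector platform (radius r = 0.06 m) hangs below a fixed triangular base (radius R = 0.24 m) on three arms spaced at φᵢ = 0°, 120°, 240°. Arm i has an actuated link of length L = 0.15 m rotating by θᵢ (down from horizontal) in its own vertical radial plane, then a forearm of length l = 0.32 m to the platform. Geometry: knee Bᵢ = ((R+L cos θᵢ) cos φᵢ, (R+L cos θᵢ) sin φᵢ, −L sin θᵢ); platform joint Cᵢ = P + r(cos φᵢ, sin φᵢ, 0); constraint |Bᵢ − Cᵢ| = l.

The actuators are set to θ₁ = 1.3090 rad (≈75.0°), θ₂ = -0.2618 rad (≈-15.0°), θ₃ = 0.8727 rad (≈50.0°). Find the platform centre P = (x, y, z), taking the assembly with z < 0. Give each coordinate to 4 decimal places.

S1 = (0.2188·cos0.0°, 0.2188·sin0.0°, -0.1449) = (0.2188, 0.0000, -0.1449)
S2 = (0.3249·cos120.0°, 0.3249·sin120.0°, 0.0388) = (-0.1624, 0.2814, 0.0388)
arm 3 at φ=240.0°: ρ3 = 0.2764;  S3 = (-0.1382, -0.2394, -0.1149)
|S₂|²−|S₁|² = 0.0382;  |S₃|²−|S₁|² = 0.0207
plane₁₂: -0.7625x+0.5627y+0.3674z = 0.0382
det = 0.7669;  x = -0.0391+0.2734z,  y = 0.0149+-0.2825z
sphere 1 gives Az²+Bz+C=0 with A=1.1545, B=0.1403, C=-0.0147;  B²−4AC=0.0875;  roots -0.1889, 0.0673;  negative root z = -0.1889
x = -0.0907, y = 0.0683

(-0.0907, 0.0683, -0.1889)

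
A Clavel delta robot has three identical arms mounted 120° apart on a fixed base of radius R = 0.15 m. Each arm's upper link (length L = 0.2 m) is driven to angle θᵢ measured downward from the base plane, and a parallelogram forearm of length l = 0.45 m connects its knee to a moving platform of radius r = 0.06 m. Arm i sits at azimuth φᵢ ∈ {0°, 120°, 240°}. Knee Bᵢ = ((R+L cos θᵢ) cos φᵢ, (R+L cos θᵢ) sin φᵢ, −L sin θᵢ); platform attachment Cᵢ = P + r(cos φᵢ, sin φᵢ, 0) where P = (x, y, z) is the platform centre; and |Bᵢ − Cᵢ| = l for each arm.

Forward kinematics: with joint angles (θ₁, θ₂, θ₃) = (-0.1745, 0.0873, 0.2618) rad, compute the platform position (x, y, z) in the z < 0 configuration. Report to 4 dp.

arm 1 at φ=0.0°: e+L cos θ1 = 0.2870;  S1 = (0.2870, 0.0000, 0.0347)
φ2=120.0°: virtual centre (-0.1446, 0.2505, -0.0174), radius l
φ3=240.0°: virtual centre (-0.1416, -0.2452, -0.0518), radius l
eliminate P² terms by subtracting sphere 1 from 2 and 3
plane₁₂: -0.8632x+0.5010y+-0.1043z = 0.0004
Cramer: x(z) = 0.0002-0.1616z;  y(z) = 0.0011-0.0702z
quadratic in z: (1.0311)z²+(0.0231)z+(-0.1190)=0, √Δ=0.7011 → z ∈ {-0.3512, 0.3288}; z = -0.3512 (taking z<0)
x = 0.0569, y = 0.0258

(0.0569, 0.0258, -0.3512)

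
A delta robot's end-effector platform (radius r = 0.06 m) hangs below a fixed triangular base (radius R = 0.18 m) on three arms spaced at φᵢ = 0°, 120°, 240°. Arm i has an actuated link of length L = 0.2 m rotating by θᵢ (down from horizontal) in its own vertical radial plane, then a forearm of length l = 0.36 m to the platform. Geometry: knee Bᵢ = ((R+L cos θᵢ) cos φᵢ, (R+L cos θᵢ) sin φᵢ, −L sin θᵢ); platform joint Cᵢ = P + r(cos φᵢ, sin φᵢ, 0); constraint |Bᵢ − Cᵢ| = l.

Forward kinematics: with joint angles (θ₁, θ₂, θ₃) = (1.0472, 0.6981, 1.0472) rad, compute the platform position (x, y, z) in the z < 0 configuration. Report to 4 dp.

arm 1 at φ=0.0°: e+L cos θ1 = 0.2200;  centre 1 = (0.2200, 0.0000, -0.1732)
centre 2 = (0.2732·cos120.0°, 0.2732·sin120.0°, -0.1286) = (-0.1366, 0.2366, -0.1286)
centre 3 = (0.2200·cos240.0°, 0.2200·sin240.0°, -0.1732) = (-0.1100, -0.1905, -0.1732)
|centre ₂|²−|centre ₁|² = 0.0128;  |centre ₃|²−|centre ₁|² = 0.0000
[-0.7132 0.4732 0.0893]·P = 0.0128;  [-0.6600 -0.3811 0.0000]·P = 0.0000
Cramer: x(z) = -0.0083+0.0583z;  y(z) = 0.0144-0.1009z
sphere 1 gives Az²+Bz+C=0 with A=1.0136, B=0.3169, C=-0.0473;  B²−4AC=0.2920;  roots -0.4229, 0.1102;  negative root z = -0.4229
x = -0.0330, y = 0.0571

(-0.0330, 0.0571, -0.4229)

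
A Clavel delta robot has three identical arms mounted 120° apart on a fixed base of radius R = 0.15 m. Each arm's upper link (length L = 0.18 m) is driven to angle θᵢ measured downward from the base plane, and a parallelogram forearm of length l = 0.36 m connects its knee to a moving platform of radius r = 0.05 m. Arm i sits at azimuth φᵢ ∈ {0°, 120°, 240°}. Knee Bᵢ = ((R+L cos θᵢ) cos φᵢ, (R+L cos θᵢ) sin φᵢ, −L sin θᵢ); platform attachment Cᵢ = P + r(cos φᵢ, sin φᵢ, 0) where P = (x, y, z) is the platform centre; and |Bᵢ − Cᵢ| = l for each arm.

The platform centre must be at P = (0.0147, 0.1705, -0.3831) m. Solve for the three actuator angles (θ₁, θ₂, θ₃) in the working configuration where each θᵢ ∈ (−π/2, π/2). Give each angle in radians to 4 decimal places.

θ₁ = 0.8727, θ₂ = 0.3489, θ₃ = 1.3960

rotate P by −φ1: (0.0147, 0.1705, -0.3831)
  e−x'=0.0853;  (l²−L²−(e−x')²−y'²−z²)/2L = -0.2386
  γ=atan2(-0.3831,0.0853)=-1.3517;  ψ=arccos(-0.6080)=2.2244;  θ1=γ+ψ≈0.8727
rotate P by −φ2: (0.1403, -0.0980, -0.3831)
  A cos θ + B sin θ = C:  -0.0403·cos θ + -0.3831·sin θ = -0.1689
  γ=atan2(-0.3831,-0.0403)=-1.6756;  ψ=arccos(-0.4384)=2.0246;  θ2=γ+ψ≈0.3489
arm 3 (φ=240.0°): x'=-0.1550, y'=-0.0725
  A cos θ + B sin θ = C:  0.2550·cos θ + -0.3831·sin θ = -0.3329
  √(A²+B²)=0.4602;  θ3 = -0.9835+2.3795 ≈ 1.3960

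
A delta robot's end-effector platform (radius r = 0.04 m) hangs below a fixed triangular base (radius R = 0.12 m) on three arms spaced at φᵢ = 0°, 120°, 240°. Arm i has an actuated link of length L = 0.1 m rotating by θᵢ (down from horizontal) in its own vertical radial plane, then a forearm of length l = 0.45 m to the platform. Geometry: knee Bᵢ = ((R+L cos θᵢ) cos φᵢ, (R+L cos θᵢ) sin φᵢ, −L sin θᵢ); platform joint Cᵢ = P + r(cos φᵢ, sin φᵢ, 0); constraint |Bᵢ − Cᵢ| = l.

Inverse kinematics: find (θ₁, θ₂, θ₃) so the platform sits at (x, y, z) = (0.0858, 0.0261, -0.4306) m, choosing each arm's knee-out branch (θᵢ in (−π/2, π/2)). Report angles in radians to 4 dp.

arm 1 (φ=0.0°): x'=0.0858, y'=0.0261
  A=-0.0058, B=-0.4306, C=(l²−L²−A²−y'²−z²)/(2L)=0.0318
  θ1 = atan2(B,A) + arccos(C/0.4306) = -0.0875
φ2=120.0° → target in arm frame (-0.0203, -0.0874)
  e−x'=0.1003;  (l²−L²−(e−x')²−y'²−z²)/2L = -0.0530
  γ=atan2(-0.4306,0.1003)=-1.3420;  ψ=arccos(-0.1200)=1.6910;  θ2=γ+ψ≈0.3491
φ3=240.0° → target in arm frame (-0.0655, 0.0613)
  e−x'=0.1455;  (l²−L²−(e−x')²−y'²−z²)/2L = -0.0892
  √(A²+B²)=0.4545;  θ3 = -1.2449+1.7683 ≈ 0.5234

θ₁ = -0.0875, θ₂ = 0.3491, θ₃ = 0.5234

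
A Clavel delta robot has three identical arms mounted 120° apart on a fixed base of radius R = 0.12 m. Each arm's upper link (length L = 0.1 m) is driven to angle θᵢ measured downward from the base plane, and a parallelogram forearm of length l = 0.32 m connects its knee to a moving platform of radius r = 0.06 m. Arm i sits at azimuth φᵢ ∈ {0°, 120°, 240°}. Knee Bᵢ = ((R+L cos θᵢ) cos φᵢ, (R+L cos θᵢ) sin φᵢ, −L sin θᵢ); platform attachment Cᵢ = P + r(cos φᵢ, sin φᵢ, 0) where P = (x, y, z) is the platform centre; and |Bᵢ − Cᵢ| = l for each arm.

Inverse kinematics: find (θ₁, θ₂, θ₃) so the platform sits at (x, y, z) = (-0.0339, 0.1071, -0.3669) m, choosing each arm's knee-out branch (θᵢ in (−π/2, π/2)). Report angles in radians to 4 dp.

arm 1 (φ=0.0°): x'=-0.0339, y'=0.1071
  A cos θ + B sin θ = C:  0.0939·cos θ + -0.3669·sin θ = -0.3125
  θ1 = atan2(B,A) + arccos(C/0.3787) = 1.2211
arm 2 (φ=120.0°): x'=0.1097, y'=-0.0242
  A cos θ + B sin θ = C:  -0.0497·cos θ + -0.3669·sin θ = -0.2264
  √(A²+B²)=0.3703;  θ2 = -1.7054+2.2286 ≈ 0.5231
rotate P by −φ3: (-0.0758, -0.0829, -0.3669)
  A=0.1358, B=-0.3669, C=(l²−L²−A²−y'²−z²)/(2L)=-0.3377
  γ=atan2(-0.3669,0.1358)=-1.2163;  ψ=arccos(-0.8631)=2.6121;  θ3=γ+ψ≈1.3958

θ₁ = 1.2211, θ₂ = 0.5231, θ₃ = 1.3958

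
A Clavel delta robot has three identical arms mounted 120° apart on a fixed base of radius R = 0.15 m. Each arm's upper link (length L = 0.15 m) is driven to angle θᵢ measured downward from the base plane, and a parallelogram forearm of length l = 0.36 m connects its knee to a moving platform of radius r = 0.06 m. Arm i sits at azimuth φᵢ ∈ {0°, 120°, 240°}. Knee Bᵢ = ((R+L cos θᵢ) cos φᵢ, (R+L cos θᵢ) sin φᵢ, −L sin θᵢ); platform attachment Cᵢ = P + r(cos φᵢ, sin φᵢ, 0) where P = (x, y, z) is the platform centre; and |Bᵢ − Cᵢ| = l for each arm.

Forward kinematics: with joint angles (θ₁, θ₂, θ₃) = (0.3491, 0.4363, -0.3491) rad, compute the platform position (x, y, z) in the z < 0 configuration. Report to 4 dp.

(-0.0354, -0.0818, -0.2792)

φ1=0.0°: virtual centre (0.2310, 0.0000, -0.0513), radius l
arm 2 at φ=120.0°: ρ2 = 0.2259;  O2 = (-0.1130, 0.1957, -0.0634)
arm 3 at φ=240.0°: ρ3 = 0.2310;  O3 = (-0.1155, -0.2000, 0.0513)
|O₂|²−|O₁|² = -0.0009;  |O₃|²−|O₁|² = 0.0000
[-0.6879 0.3914 -0.0242]·P = -0.0009;  [-0.6929 -0.4000 0.2052]·P = 0.0000
det = 0.5463;  x = 0.0007+0.1293z,  y = -0.0011+0.2890z
sphere 1 gives Az²+Bz+C=0 with A=1.1003, B=0.0424, C=-0.0739;  B²−4AC=0.3272;  roots -0.2792, 0.2407;  negative root z = -0.2792
x = -0.0354, y = -0.0818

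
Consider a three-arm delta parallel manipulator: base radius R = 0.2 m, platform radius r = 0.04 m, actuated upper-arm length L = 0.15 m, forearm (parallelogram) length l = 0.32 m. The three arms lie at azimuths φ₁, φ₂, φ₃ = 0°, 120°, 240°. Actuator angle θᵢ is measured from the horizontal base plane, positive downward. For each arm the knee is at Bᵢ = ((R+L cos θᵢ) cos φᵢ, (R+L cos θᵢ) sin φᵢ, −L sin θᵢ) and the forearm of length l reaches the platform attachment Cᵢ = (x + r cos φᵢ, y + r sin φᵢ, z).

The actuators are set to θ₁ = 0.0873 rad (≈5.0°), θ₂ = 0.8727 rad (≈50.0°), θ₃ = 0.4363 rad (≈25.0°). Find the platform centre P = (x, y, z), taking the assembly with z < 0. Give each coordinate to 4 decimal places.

φ1=0.0°: virtual centre (0.3094, 0.0000, -0.0131), radius l
arm 2 at φ=120.0°: ρ2 = 0.2564;  O2 = (-0.1282, 0.2221, -0.1149)
O3 = (0.2959·cos240.0°, 0.2959·sin240.0°, -0.0634) = (-0.1480, -0.2563, -0.0634)
|O₂|²−|O₁|² = -0.0170;  |O₃|²−|O₁|² = -0.0043
plane₁₂: -0.8753x+0.4441y+-0.2037z = -0.0170
Cramer: x(z) = 0.0124-0.1744z;  y(z) = -0.0137+0.1149z
quadratic in z: (1.0436)z²+(0.1266)z+(-0.0138)=0, √Δ=0.2715 → z ∈ {-0.1907, 0.0694}; z = -0.1907 (taking z<0)
x = 0.0457, y = -0.0357

(0.0457, -0.0357, -0.1907)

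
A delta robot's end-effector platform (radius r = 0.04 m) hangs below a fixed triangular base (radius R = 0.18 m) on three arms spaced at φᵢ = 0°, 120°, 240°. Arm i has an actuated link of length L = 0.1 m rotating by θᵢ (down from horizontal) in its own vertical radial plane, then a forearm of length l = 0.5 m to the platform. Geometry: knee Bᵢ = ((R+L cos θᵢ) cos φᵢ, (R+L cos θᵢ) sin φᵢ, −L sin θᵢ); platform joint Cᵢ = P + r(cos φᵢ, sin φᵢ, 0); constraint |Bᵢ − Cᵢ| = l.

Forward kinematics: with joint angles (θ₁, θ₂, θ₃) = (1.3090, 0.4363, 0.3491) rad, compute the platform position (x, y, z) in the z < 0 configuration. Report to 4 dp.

φ1=0.0°: virtual centre (0.1659, 0.0000, -0.0966), radius l
φ2=120.0°: virtual centre (-0.1153, 0.1997, -0.0423), radius l
arm 3 at φ=240.0°: e+L cos θ3 = 0.2340;  O3 = (-0.1170, -0.2026, -0.0342)
eliminate P² terms by subtracting sphere 1 from 2 and 3
[-0.5624 0.3995 0.1087]·P = 0.0181;  [-0.5657 -0.4052 0.1248]·P = 0.0191
det = 0.4539;  x = -0.0330+0.2068z,  y = -0.0010+0.0192z
quadratic in z: (1.0431)z²+(0.1109)z+(-0.2011)=0, √Δ=0.9228 → z ∈ {-0.4955, 0.3892}; z = -0.4955 (taking z<0)
x = -0.1354, y = -0.0105

(-0.1354, -0.0105, -0.4955)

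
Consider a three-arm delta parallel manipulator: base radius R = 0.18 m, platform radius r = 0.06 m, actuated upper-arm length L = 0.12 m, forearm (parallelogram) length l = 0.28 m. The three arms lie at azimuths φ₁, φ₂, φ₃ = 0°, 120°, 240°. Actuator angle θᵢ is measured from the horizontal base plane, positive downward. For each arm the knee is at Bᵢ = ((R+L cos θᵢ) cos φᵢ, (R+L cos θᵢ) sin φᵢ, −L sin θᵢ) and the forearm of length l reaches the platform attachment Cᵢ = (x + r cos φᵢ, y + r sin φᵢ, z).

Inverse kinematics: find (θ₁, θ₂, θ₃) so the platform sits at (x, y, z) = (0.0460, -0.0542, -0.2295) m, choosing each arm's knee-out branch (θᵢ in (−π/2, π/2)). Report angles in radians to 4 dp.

φ1=0.0° → target in arm frame (0.0460, -0.0542)
  e−x'=0.0740;  (l²−L²−(e−x')²−y'²−z²)/2L = 0.0122
  θ1 = atan2(B,A) + arccos(C/0.2411) = 0.2615
arm 2 (φ=120.0°): x'=-0.0699, y'=-0.0127
  A=0.1899, B=-0.2295, C=(l²−L²−A²−y'²−z²)/(2L)=-0.1038
  √(A²+B²)=0.2979;  θ2 = -0.8794+1.9267 ≈ 1.0472
rotate P by −φ3: (0.0239, 0.0669, -0.2295)
  A cos θ + B sin θ = C:  0.0961·cos θ + -0.2295·sin θ = -0.0099
  γ=atan2(-0.2295,0.0961)=-1.1744;  ψ=arccos(-0.0398)=1.6106;  θ3=γ+ψ≈0.4363

θ₁ = 0.2615, θ₂ = 1.0472, θ₃ = 0.4363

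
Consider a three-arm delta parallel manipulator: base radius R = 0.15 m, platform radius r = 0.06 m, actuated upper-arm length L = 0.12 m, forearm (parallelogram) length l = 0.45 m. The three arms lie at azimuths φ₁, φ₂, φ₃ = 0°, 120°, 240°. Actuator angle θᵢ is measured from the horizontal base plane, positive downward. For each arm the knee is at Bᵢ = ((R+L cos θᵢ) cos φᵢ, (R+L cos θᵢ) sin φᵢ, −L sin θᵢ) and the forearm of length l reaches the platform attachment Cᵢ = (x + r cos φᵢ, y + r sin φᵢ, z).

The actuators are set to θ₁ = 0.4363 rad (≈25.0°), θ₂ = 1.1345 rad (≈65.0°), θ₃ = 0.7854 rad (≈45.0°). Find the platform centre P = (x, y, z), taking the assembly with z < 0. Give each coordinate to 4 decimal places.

φ1=0.0°: virtual centre (0.1988, 0.0000, -0.0507), radius l
φ2=120.0°: virtual centre (-0.0704, 0.1219, -0.1088), radius l
S3 = (0.1749·cos240.0°, 0.1749·sin240.0°, -0.0849) = (-0.0874, -0.1514, -0.0849)
|S₂|²−|S₁|² = -0.0104;  |S₃|²−|S₁|² = -0.0043
linear system: -0.5382x+0.2437y = -0.0104−-0.1161z; -0.5724x+-0.3029y = -0.0043−-0.0683z
Cramer: x(z) = 0.0139-0.1712z;  y(z) = -0.0121+0.0982z
sphere 1 gives Az²+Bz+C=0 with A=1.0390, B=0.1623, C=-0.1656;  B²−4AC=0.7146;  roots -0.4850, 0.3287;  negative root z = -0.4850
x = 0.0970, y = -0.0597

(0.0970, -0.0597, -0.4850)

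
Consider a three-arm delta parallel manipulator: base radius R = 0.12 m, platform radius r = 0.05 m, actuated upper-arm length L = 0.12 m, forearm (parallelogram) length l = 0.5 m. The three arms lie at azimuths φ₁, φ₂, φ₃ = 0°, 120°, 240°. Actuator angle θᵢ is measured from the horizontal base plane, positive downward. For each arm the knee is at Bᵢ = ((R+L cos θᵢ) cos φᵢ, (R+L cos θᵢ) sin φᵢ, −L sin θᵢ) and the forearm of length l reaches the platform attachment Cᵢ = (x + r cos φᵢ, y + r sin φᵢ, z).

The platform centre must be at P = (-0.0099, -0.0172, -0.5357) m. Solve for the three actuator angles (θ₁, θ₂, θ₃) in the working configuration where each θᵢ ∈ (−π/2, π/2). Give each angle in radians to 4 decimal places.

arm 1 (φ=0.0°): x'=-0.0099, y'=-0.0172
  A cos θ + B sin θ = C:  0.0799·cos θ + -0.5357·sin θ = -0.2419
  √(A²+B²)=0.5416;  θ1 = -1.4227+2.0338 ≈ 0.6110
rotate P by −φ2: (-0.0099, 0.0172, -0.5357)
  A=0.0799, B=-0.5357, C=(l²−L²−A²−y'²−z²)/(2L)=-0.2419
  γ=atan2(-0.5357,0.0799)=-1.4227;  ψ=arccos(-0.4466)=2.0338;  θ2=γ+ψ≈0.6112
rotate P by −φ3: (0.0198, 0.0000, -0.5357)
  e−x'=0.0502;  (l²−L²−(e−x')²−y'²−z²)/2L = -0.2245
  θ3 = atan2(B,A) + arccos(C/0.5380) = 0.5239

θ₁ = 0.6110, θ₂ = 0.6112, θ₃ = 0.5239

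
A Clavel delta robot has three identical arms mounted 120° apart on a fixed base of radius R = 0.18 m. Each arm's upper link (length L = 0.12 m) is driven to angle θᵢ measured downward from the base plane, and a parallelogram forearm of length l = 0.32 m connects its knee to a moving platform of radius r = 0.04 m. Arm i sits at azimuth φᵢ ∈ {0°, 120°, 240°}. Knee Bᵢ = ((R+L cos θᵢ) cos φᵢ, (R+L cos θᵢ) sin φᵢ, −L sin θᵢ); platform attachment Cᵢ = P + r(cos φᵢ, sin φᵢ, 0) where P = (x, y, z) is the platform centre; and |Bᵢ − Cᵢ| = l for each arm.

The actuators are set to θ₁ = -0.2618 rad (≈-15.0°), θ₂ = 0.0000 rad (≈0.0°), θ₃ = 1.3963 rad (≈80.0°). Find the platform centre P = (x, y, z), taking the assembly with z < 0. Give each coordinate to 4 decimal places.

centre 1 = (0.2559·cos0.0°, 0.2559·sin0.0°, 0.0311) = (0.2559, 0.0000, 0.0311)
centre 2 = (0.2600·cos120.0°, 0.2600·sin120.0°, 0.0000) = (-0.1300, 0.2252, 0.0000)
centre 3 = (0.1608·cos240.0°, 0.1608·sin240.0°, -0.1182) = (-0.0804, -0.1393, -0.1182)
eliminate P² terms by subtracting sphere 1 from 2 and 3
linear system: -0.7718x+0.4503y = 0.0011−-0.0621z; -0.6727x+-0.2786y = -0.0266−-0.2985z
Cramer: x(z) = 0.0225-0.2929z;  y(z) = 0.0412-0.3641z
sphere 1 gives Az²+Bz+C=0 with A=1.2184, B=0.0446, C=-0.0453;  B²−4AC=0.2226;  roots -0.2120, 0.1753;  negative root z = -0.2120
x = 0.0846, y = 0.1183

(0.0846, 0.1183, -0.2120)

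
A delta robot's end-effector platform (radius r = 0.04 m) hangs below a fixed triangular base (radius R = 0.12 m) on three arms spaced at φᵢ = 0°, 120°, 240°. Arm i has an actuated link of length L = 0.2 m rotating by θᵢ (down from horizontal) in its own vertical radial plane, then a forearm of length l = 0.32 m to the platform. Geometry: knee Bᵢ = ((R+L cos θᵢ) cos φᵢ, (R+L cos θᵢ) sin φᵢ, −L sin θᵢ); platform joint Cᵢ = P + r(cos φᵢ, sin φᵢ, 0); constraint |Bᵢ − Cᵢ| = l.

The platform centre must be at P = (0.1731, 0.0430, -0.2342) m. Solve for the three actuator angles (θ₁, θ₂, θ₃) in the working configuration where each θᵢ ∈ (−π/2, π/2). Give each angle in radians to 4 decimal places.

θ₁ = -0.3489, θ₂ = 0.8730, θ₃ = 1.1346

φ1=0.0° → target in arm frame (0.1731, 0.0430)
  A cos θ + B sin θ = C:  -0.0931·cos θ + -0.2342·sin θ = -0.0074
  γ=atan2(-0.2342,-0.0931)=-1.9492;  ψ=arccos(-0.0294)=1.6002;  θ1=γ+ψ≈-0.3489
arm 2 (φ=120.0°): x'=-0.0493, y'=-0.1714
  A cos θ + B sin θ = C:  0.1293·cos θ + -0.2342·sin θ = -0.0964
  γ=atan2(-0.2342,0.1293)=-1.0663;  ψ=arccos(-0.3603)=1.9393;  θ2=γ+ψ≈0.8730
arm 3 (φ=240.0°): x'=-0.1238, y'=0.1284
  A cos θ + B sin θ = C:  0.2038·cos θ + -0.2342·sin θ = -0.1262
  √(A²+B²)=0.3105;  θ3 = -0.8547+1.9893 ≈ 1.1346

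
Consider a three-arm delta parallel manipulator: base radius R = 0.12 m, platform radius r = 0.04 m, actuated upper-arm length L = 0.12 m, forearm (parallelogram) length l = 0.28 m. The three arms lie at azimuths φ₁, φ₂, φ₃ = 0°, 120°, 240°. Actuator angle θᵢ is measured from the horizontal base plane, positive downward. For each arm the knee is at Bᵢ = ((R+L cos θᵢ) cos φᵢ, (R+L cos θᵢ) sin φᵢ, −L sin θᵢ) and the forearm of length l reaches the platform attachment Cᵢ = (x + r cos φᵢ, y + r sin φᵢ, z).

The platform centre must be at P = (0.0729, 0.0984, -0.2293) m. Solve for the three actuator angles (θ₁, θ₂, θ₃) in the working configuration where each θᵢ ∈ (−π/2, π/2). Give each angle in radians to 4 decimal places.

rotate P by −φ1: (0.0729, 0.0984, -0.2293)
  A cos θ + B sin θ = C:  0.0071·cos θ + -0.2293·sin θ = 0.0070
  √(A²+B²)=0.2294;  θ1 = -1.5398+1.5401 ≈ 0.0003
φ2=120.0° → target in arm frame (0.0488, -0.1123)
  e−x'=0.0312;  (l²−L²−(e−x')²−y'²−z²)/2L = -0.0091
  √(A²+B²)=0.2314;  θ2 = -1.4354+1.6099 ≈ 0.1745
rotate P by −φ3: (-0.1217, 0.0139, -0.2293)
  e−x'=0.2017;  (l²−L²−(e−x')²−y'²−z²)/2L = -0.1227
  γ=atan2(-0.2293,0.2017)=-0.8494;  ψ=arccos(-0.4017)=1.9842;  θ3=γ+ψ≈1.1348

θ₁ = 0.0003, θ₂ = 0.1745, θ₃ = 1.1348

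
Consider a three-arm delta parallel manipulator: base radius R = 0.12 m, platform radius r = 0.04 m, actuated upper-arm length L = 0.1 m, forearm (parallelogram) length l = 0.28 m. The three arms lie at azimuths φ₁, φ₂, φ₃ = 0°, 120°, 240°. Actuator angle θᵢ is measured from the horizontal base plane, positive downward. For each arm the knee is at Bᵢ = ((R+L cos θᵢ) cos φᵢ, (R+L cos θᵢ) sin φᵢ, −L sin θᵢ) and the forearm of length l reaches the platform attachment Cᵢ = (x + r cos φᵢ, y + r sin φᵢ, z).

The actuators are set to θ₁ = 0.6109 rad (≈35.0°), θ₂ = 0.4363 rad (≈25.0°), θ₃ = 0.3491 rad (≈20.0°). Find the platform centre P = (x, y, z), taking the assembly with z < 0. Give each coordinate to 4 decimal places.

(-0.0239, -0.0080, -0.2667)

arm 1 at φ=0.0°: ρ1 = 0.1619;  S1 = (0.1619, 0.0000, -0.0574)
S2 = (0.1706·cos120.0°, 0.1706·sin120.0°, -0.0423) = (-0.0853, 0.1478, -0.0423)
arm 3 at φ=240.0°: ρ3 = 0.1740;  S3 = (-0.0870, -0.1507, -0.0342)
|S₂|²−|S₁|² = 0.0014;  |S₃|²−|S₁|² = 0.0019
plane₁₂: -0.4945x+0.2955y+0.0302z = 0.0014
det = 0.2961;  x = -0.0033+0.0770z,  y = -0.0009+0.0266z
into |P−S₁|² = l²: 1.0066z² + 0.0892z + -0.0478 = 0;  Δ = 0.2004;  z = -0.2667 or 0.1780 → z<0 root = -0.2667
x = -0.0239, y = -0.0080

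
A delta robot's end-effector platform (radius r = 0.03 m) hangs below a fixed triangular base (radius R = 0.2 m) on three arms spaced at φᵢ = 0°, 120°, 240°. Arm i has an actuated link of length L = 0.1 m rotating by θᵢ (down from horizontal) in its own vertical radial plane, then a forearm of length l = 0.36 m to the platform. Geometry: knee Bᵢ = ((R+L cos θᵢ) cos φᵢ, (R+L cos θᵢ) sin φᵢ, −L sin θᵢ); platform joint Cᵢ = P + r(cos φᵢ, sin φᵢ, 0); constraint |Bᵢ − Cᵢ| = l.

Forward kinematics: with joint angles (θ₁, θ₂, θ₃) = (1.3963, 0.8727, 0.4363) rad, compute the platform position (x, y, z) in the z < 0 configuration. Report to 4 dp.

φ1=0.0°: virtual centre (0.1874, 0.0000, -0.0985), radius l
φ2=120.0°: virtual centre (-0.1171, 0.2029, -0.0766), radius l
arm 3 at φ=240.0°: ρ3 = 0.2606;  S3 = (-0.1303, -0.2257, -0.0423)
eliminate P² terms by subtracting sphere 1 from 2 and 3
[-0.6090 0.4058 0.0437]·P = 0.0160;  [-0.6354 -0.4514 0.1124]·P = 0.0249
Cramer: x(z) = -0.0325+0.1227z;  y(z) = -0.0095+0.0764z
into |P−S₁|² = l²: 1.0209z² + 0.1416z + -0.0715 = 0;  Δ = 0.3119;  z = -0.3429 or 0.2042 → z<0 root = -0.3429
x = -0.0746, y = -0.0356

(-0.0746, -0.0356, -0.3429)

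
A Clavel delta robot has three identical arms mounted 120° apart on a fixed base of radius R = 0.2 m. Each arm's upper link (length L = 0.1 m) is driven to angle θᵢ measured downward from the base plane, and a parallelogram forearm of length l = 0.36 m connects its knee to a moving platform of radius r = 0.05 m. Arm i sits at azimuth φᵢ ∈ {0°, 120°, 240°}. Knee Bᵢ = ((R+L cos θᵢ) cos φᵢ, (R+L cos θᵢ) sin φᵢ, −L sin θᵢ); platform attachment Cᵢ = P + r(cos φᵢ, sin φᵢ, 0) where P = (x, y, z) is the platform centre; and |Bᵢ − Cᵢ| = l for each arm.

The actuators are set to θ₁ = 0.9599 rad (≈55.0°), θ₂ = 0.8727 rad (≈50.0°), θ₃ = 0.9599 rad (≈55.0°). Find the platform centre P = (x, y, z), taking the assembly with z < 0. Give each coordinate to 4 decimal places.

(-0.0047, 0.0082, -0.3727)

O1 = (0.2074·cos0.0°, 0.2074·sin0.0°, -0.0819) = (0.2074, 0.0000, -0.0819)
arm 2 at φ=120.0°: (R−r)+L cos θ2 = 0.2143;  O2 = (-0.1071, 0.1856, -0.0766)
arm 3 at φ=240.0°: (R−r)+L cos θ3 = 0.2074;  O3 = (-0.1037, -0.1796, -0.0819)
eliminate P² terms by subtracting sphere 1 from 2 and 3
[-0.6290 0.3711 0.0106]·P = 0.0021;  [-0.6221 -0.3592 0.0000]·P = 0.0000
det = 0.4568;  x = -0.0016+0.0083z,  y = 0.0028+-0.0145z
sphere 1 gives Az²+Bz+C=0 with A=1.0003, B=0.1603, C=-0.0792;  B²−4AC=0.3426;  roots -0.3727, 0.2125;  negative root z = -0.3727
x = -0.0047, y = 0.0082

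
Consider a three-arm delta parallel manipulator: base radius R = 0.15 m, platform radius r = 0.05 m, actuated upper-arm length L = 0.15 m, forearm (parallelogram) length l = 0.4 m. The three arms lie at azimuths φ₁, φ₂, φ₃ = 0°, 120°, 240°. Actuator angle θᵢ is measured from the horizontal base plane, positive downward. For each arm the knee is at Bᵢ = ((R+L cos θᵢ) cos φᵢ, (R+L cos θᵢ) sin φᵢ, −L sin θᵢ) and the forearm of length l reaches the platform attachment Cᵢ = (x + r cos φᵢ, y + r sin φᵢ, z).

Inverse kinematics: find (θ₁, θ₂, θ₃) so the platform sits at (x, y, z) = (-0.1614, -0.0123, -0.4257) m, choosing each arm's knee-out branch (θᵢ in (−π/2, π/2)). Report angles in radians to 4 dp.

θ₁ = 1.3968, θ₂ = 0.6111, θ₃ = 0.5240

arm 1 (φ=0.0°): x'=-0.1614, y'=-0.0123
  A=0.2614, B=-0.4257, C=(l²−L²−A²−y'²−z²)/(2L)=-0.3740
  γ=atan2(-0.4257,0.2614)=-1.0201;  ψ=arccos(-0.7487)=2.4169;  θ1=γ+ψ≈1.3968
rotate P by −φ2: (0.0700, 0.1459, -0.4257)
  A cos θ + B sin θ = C:  0.0300·cos θ + -0.4257·sin θ = -0.2197
  √(A²+B²)=0.4268;  θ2 = -1.5006+2.1116 ≈ 0.6111
arm 3 (φ=240.0°): x'=0.0914, y'=-0.1336
  A cos θ + B sin θ = C:  0.0086·cos θ + -0.4257·sin θ = -0.2055
  √(A²+B²)=0.4258;  θ3 = -1.5505+2.0745 ≈ 0.5240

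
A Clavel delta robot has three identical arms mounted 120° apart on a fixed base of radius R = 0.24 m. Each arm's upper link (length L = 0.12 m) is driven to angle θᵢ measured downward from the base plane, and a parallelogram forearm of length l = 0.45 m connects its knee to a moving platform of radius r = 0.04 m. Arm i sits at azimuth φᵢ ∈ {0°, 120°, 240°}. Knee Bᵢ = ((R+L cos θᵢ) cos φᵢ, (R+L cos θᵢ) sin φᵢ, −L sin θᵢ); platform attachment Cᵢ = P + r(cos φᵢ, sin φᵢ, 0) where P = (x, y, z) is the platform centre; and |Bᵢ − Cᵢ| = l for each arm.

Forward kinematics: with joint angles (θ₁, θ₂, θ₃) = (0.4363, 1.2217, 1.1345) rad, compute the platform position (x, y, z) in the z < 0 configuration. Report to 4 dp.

centre 1 = (0.3088·cos0.0°, 0.3088·sin0.0°, -0.0507) = (0.3088, 0.0000, -0.0507)
centre 2 = (0.2410·cos120.0°, 0.2410·sin120.0°, -0.1128) = (-0.1205, 0.2088, -0.1128)
φ3=240.0°: virtual centre (-0.1254, -0.2171, -0.1088), radius l
subtract pairs → two planes through P
[-0.8586 0.4175 -0.1241]·P = -0.0271;  [-0.8682 -0.4342 -0.1161]·P = -0.0232
det = 0.7353;  x = 0.0292+-0.1392z,  y = -0.0049+0.0110z
quadratic in z: (1.0195)z²+(0.1792)z+(-0.1217)=0, √Δ=0.7270 → z ∈ {-0.4444, 0.2687}; z = -0.4444 (taking z<0)
x = 0.0910, y = -0.0097

(0.0910, -0.0097, -0.4444)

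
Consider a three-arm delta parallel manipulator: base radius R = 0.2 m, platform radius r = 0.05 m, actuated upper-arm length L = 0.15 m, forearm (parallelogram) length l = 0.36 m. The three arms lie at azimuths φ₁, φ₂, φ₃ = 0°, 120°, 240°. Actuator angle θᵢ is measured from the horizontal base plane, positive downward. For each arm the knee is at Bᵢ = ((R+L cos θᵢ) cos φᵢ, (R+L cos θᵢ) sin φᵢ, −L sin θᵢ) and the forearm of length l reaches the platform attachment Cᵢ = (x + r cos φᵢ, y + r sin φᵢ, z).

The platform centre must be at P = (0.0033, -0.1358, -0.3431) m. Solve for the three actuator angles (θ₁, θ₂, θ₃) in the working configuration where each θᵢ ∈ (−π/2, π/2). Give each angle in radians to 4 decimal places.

θ₁ = 0.8729, θ₂ = 1.3963, θ₃ = 0.2619

rotate P by −φ1: (0.0033, -0.1358, -0.3431)
  e−x'=0.1467;  (l²−L²−(e−x')²−y'²−z²)/2L = -0.1686
  √(A²+B²)=0.3731;  θ1 = -1.1667+2.0396 ≈ 0.8729
rotate P by −φ2: (-0.1193, 0.0650, -0.3431)
  A=0.2693, B=-0.3431, C=(l²−L²−A²−y'²−z²)/(2L)=-0.2912
  √(A²+B²)=0.4361;  θ2 = -0.9054+2.3017 ≈ 1.3963
φ3=240.0° → target in arm frame (0.1160, 0.0708)
  A cos θ + B sin θ = C:  0.0340·cos θ + -0.3431·sin θ = -0.0559
  √(A²+B²)=0.3448;  θ3 = -1.4719+1.7338 ≈ 0.2619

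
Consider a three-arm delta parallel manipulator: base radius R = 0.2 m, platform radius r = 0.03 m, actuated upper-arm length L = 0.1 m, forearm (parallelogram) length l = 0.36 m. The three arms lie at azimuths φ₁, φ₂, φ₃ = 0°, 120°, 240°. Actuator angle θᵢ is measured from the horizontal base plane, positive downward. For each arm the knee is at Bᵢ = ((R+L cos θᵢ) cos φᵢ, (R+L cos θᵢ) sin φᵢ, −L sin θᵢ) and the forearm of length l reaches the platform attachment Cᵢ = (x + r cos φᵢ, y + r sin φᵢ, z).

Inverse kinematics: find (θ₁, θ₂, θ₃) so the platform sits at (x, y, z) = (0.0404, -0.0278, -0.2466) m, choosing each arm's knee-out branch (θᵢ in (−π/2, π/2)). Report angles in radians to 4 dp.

θ₁ = -0.3489, θ₂ = 0.5240, θ₃ = 0.0872

φ1=0.0° → target in arm frame (0.0404, -0.0278)
  e−x'=0.1296;  (l²−L²−(e−x')²−y'²−z²)/2L = 0.2061
  θ1 = atan2(B,A) + arccos(C/0.2786) = -0.3489
arm 2 (φ=120.0°): x'=-0.0443, y'=-0.0211
  A cos θ + B sin θ = C:  0.2143·cos θ + -0.2466·sin θ = 0.0621
  θ2 = atan2(B,A) + arccos(C/0.3267) = 0.5240
rotate P by −φ3: (0.0039, 0.0489, -0.2466)
  A=0.1661, B=-0.2466, C=(l²−L²−A²−y'²−z²)/(2L)=0.1440
  √(A²+B²)=0.2973;  θ3 = -0.9780+1.0652 ≈ 0.0872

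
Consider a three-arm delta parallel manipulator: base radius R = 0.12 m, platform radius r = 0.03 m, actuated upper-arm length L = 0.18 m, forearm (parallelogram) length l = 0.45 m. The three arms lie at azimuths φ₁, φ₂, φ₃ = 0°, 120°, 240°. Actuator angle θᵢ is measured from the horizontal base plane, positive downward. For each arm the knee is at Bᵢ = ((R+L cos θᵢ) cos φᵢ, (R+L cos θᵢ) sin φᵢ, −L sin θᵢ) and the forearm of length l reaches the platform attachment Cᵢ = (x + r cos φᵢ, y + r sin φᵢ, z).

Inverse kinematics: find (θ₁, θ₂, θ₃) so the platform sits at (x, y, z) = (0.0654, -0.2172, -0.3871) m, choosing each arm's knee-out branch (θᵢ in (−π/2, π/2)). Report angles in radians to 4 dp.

θ₁ = 0.2619, θ₂ = 1.1347, θ₃ = -0.0871

rotate P by −φ1: (0.0654, -0.2172, -0.3871)
  A cos θ + B sin θ = C:  0.0246·cos θ + -0.3871·sin θ = -0.0765
  √(A²+B²)=0.3879;  θ1 = -1.5073+1.7692 ≈ 0.2619
rotate P by −φ2: (-0.2208, 0.0520, -0.3871)
  A cos θ + B sin θ = C:  0.3108·cos θ + -0.3871·sin θ = -0.2196
  γ=atan2(-0.3871,0.3108)=-0.8943;  ψ=arccos(-0.4423)=2.0289;  θ2=γ+ψ≈1.1347
arm 3 (φ=240.0°): x'=0.1554, y'=0.1652
  A=-0.0654, B=-0.3871, C=(l²−L²−A²−y'²−z²)/(2L)=-0.0315
  γ=atan2(-0.3871,-0.0654)=-1.7382;  ψ=arccos(-0.0801)=1.6510;  θ3=γ+ψ≈-0.0871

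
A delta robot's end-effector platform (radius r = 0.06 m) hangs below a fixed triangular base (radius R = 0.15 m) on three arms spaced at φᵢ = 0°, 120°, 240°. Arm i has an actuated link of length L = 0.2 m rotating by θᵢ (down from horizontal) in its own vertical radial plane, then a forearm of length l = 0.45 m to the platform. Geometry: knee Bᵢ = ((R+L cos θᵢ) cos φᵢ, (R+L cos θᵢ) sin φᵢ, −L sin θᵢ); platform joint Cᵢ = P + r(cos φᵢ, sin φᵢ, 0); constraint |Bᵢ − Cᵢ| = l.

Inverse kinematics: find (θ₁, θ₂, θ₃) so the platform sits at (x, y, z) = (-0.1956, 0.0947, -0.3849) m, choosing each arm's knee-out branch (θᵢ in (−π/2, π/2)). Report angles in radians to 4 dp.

arm 1 (φ=0.0°): x'=-0.1956, y'=0.0947
  A=0.2856, B=-0.3849, C=(l²−L²−A²−y'²−z²)/(2L)=-0.1905
  γ=atan2(-0.3849,0.2856)=-0.9324;  ψ=arccos(-0.3974)=1.9795;  θ1=γ+ψ≈1.0470
arm 2 (φ=120.0°): x'=0.1798, y'=0.1220
  A=-0.0898, B=-0.3849, C=(l²−L²−A²−y'²−z²)/(2L)=-0.0215
  γ=atan2(-0.3849,-0.0898)=-1.8000;  ψ=arccos(-0.0545)=1.6253;  θ2=γ+ψ≈-0.1748
φ3=240.0° → target in arm frame (0.0158, -0.2167)
  A cos θ + B sin θ = C:  0.0742·cos θ + -0.3849·sin θ = -0.0953
  γ=atan2(-0.3849,0.0742)=-1.3803;  ψ=arccos(-0.2432)=1.8165;  θ3=γ+ψ≈0.4361

θ₁ = 1.0470, θ₂ = -0.1748, θ₃ = 0.4361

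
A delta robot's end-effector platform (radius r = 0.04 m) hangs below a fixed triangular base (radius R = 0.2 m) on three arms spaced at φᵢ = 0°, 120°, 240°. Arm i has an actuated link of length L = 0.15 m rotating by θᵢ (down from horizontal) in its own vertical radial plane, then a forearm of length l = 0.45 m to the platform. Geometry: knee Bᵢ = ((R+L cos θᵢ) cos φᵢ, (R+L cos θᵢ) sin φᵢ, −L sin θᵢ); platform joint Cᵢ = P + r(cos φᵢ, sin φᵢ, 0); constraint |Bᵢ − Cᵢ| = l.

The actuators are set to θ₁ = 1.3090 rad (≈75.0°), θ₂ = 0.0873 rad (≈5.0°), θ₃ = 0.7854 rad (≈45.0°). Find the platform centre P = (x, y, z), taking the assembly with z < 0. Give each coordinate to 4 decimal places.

(-0.1425, 0.0870, -0.4249)

φ1=0.0°: virtual centre (0.1988, 0.0000, -0.1449), radius l
φ2=120.0°: virtual centre (-0.1547, 0.2680, -0.0131), radius l
φ3=240.0°: virtual centre (-0.1330, -0.2304, -0.1061), radius l
|S₂|²−|S₁|² = 0.0354;  |S₃|²−|S₁|² = 0.0215
plane₁₂: -0.7071x+0.5359y+0.2636z = 0.0354
Cramer: x(z) = -0.0409+0.2393z;  y(z) = 0.0121-0.1762z
sphere 1 gives Az²+Bz+C=0 with A=1.0883, B=0.1708, C=-0.1239;  B²−4AC=0.5686;  roots -0.4249, 0.2680;  negative root z = -0.4249
x = -0.1425, y = 0.0870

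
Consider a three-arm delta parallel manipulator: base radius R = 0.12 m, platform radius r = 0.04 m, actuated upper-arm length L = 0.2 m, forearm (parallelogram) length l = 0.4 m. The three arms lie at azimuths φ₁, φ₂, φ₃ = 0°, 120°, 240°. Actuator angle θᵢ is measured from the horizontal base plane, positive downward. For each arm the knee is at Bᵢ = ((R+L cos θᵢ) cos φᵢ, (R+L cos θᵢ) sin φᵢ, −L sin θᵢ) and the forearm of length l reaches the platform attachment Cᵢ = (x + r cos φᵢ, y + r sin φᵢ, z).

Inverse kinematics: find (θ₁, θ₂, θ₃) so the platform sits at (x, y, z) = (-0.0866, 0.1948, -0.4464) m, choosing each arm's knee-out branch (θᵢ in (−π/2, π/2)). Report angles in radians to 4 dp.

φ1=0.0° → target in arm frame (-0.0866, 0.1948)
  e−x'=0.1666;  (l²−L²−(e−x')²−y'²−z²)/2L = -0.3624
  θ1 = atan2(B,A) + arccos(C/0.4765) = 1.2215
φ2=120.0° → target in arm frame (0.2120, -0.0224)
  A cos θ + B sin θ = C:  -0.1320·cos θ + -0.4464·sin θ = -0.2430
  γ=atan2(-0.4464,-0.1320)=-1.8583;  ψ=arccos(-0.5220)=2.1200;  θ2=γ+ψ≈0.2617
φ3=240.0° → target in arm frame (-0.1254, -0.1724)
  A cos θ + B sin θ = C:  0.2054·cos θ + -0.4464·sin θ = -0.3780
  √(A²+B²)=0.4914;  θ3 = -1.1396+2.4483 ≈ 1.3088

θ₁ = 1.2215, θ₂ = 0.2617, θ₃ = 1.3088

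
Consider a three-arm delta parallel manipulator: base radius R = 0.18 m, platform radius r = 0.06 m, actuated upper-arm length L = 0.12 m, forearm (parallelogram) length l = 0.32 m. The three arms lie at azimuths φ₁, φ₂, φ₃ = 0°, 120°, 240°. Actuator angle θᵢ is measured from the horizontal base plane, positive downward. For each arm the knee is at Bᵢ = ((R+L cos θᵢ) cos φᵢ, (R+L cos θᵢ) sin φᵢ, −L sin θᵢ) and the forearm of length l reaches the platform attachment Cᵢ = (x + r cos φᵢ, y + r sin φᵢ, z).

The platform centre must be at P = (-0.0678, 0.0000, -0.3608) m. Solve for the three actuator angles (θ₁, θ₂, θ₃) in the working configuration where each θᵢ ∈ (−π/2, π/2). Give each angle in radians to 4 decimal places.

φ1=0.0° → target in arm frame (-0.0678, 0.0000)
  A cos θ + B sin θ = C:  0.1878·cos θ + -0.3608·sin θ = -0.3227
  γ=atan2(-0.3608,0.1878)=-1.0909;  ψ=arccos(-0.7933)=2.4871;  θ1=γ+ψ≈1.3962
rotate P by −φ2: (0.0339, 0.0587, -0.3608)
  A cos θ + B sin θ = C:  0.0861·cos θ + -0.3608·sin θ = -0.2210
  √(A²+B²)=0.3709;  θ2 = -1.3365+2.2090 ≈ 0.8725
φ3=240.0° → target in arm frame (0.0339, -0.0587)
  A cos θ + B sin θ = C:  0.0861·cos θ + -0.3608·sin θ = -0.2210
  θ3 = atan2(B,A) + arccos(C/0.3709) = 0.8725

θ₁ = 1.3962, θ₂ = 0.8725, θ₃ = 0.8725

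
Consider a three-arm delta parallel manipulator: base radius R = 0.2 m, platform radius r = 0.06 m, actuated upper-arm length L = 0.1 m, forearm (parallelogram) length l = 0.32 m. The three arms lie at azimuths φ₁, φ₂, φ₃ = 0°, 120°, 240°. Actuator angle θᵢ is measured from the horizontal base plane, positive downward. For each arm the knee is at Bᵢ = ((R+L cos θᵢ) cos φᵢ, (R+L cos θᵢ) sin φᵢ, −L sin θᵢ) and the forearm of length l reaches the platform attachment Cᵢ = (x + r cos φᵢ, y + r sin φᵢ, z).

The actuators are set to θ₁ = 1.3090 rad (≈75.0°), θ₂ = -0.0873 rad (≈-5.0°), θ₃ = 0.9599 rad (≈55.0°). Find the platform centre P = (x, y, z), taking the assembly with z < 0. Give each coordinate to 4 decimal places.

(-0.0830, 0.0785, -0.2818)

arm 1 at φ=0.0°: e+L cos θ1 = 0.1659;  O1 = (0.1659, 0.0000, -0.0966)
arm 2 at φ=120.0°: e+L cos θ2 = 0.2396;  O2 = (-0.1198, 0.2075, 0.0087)
O3 = (0.1974·cos240.0°, 0.1974·sin240.0°, -0.0819) = (-0.0987, -0.1709, -0.0819)
subtract pairs → two planes through P
plane₁₂: -0.5714x+0.4150y+0.2106z = 0.0206
Cramer: x(z) = -0.0258+0.2029z;  y(z) = 0.0142-0.2282z
quadratic in z: (1.0932)z²+(0.1089)z+(-0.0561)=0, √Δ=0.5072 → z ∈ {-0.2818, 0.1822}; z = -0.2818 (taking z<0)
x = -0.0830, y = 0.0785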